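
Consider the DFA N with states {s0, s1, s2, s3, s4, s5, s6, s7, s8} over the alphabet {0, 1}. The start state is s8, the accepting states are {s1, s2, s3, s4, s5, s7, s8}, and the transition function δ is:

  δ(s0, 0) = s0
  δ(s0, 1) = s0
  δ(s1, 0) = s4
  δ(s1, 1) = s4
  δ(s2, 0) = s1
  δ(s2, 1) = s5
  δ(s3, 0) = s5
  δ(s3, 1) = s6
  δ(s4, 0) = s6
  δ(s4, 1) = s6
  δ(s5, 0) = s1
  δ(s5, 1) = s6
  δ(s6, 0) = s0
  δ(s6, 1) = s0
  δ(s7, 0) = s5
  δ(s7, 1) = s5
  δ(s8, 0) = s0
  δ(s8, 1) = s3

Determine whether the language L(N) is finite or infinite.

The useful states (reachable from s8 and able to reach an accepting state) are {s1, s3, s4, s5, s8}.
Restricted to these states the transition graph has no cycle, so every accepting path has bounded length and L is finite.

finite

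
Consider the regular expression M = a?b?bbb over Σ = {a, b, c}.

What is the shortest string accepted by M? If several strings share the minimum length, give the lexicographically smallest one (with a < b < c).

By inspection of the expression, no string of length less than 3 matches, and bbb is the lexicographically first match of length 3.

bbb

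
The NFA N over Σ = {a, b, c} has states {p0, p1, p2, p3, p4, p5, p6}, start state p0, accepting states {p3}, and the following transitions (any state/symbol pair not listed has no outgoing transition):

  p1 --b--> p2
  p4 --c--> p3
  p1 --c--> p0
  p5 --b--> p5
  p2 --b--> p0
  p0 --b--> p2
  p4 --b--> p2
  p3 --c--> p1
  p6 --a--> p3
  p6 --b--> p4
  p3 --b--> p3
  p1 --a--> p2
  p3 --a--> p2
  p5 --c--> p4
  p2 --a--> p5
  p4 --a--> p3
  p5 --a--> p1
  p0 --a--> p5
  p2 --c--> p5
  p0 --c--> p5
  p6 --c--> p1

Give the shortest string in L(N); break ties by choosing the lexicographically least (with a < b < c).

A breadth-first search from p0 reaches an accepting state first via the path p0 → p5 → p4 → p3 on input aca.
No string of length < 3 is accepted (BFS exhausts all shorter strings without reaching an accepting state), and aca is the lexicographically least accepting string of length 3.

aca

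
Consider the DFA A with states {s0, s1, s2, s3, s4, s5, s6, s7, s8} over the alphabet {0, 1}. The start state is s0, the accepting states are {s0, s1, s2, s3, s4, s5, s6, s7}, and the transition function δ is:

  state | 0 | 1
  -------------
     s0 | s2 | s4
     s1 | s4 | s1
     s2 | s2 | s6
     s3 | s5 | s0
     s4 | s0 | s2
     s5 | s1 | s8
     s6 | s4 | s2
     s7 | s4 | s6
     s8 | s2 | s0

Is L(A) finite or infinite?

State s2 is reachable from the start and can reach an accepting state, and it lies on the cycle s2 → s2.
Traversing that cycle any number of times yields accepted strings of unbounded length, so the language is infinite.

infinite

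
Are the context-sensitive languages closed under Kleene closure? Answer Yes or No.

An LBA guesses a factorisation of the input into blocks (marking block boundaries on a second track) and verifies each block with the LBA for L; this uses no space beyond the input, so L* is context-sensitive.
So the context-sensitive languages are closed under Kleene star.

Yes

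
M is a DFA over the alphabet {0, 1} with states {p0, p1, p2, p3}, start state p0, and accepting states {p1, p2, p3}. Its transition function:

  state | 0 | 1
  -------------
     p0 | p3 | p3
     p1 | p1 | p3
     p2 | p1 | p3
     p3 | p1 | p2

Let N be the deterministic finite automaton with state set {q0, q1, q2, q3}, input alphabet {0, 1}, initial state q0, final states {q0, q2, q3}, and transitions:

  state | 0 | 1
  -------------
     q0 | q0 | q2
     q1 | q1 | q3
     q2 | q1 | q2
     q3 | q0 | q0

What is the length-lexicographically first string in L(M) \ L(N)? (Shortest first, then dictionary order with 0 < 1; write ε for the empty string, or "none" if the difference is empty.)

10

The string 10 is accepted by M but not by N.
No shorter string lies in the difference, and 10 is the lexicographically first length-2 string in L(M) \ L(N).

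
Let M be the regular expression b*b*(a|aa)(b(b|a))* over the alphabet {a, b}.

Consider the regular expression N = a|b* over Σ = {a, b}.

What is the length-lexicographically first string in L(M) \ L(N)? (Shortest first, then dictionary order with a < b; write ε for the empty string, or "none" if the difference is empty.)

The string aa is accepted by M but not by N.
No shorter string lies in the difference, and aa is the lexicographically first length-2 string in L(M) \ L(N).

aa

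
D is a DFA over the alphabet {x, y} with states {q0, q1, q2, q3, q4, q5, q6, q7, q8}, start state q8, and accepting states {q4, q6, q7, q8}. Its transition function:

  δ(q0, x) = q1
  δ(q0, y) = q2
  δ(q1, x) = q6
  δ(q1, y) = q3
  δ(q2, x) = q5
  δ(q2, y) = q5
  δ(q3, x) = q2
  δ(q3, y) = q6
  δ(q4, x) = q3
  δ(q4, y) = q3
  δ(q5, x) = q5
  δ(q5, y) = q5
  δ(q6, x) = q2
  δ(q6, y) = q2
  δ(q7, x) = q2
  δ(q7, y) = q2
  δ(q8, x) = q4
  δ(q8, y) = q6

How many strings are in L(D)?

The useful subgraph on states {q3, q4, q6, q8} is acyclic, so L(D) is finite; the longest accepting path visits 4 useful states, giving maximum string length 3.
Counting accepting paths from q8 by length: 1 of length 0, 2 of length 1, 2 of length 3. Total 5.

5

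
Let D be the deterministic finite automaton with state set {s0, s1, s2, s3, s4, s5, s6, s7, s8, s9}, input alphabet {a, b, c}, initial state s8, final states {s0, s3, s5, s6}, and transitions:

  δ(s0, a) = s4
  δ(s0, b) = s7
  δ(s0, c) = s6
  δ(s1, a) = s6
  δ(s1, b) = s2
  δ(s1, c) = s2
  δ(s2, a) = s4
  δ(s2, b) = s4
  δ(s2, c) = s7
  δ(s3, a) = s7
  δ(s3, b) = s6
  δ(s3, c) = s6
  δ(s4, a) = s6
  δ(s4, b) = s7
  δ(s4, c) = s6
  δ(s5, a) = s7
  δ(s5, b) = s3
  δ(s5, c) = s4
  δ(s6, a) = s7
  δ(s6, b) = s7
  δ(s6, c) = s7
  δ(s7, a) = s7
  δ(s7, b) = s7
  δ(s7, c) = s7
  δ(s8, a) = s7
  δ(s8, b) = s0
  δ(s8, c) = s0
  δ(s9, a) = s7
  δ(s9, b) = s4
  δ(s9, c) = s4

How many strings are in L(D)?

The useful subgraph on states {s0, s4, s6, s8} is acyclic, so L(D) is finite; the longest accepting path visits 4 useful states, giving maximum string length 3.
Counting accepting paths from s8 by length: 2 of length 1, 2 of length 2, 4 of length 3. Total 8.

8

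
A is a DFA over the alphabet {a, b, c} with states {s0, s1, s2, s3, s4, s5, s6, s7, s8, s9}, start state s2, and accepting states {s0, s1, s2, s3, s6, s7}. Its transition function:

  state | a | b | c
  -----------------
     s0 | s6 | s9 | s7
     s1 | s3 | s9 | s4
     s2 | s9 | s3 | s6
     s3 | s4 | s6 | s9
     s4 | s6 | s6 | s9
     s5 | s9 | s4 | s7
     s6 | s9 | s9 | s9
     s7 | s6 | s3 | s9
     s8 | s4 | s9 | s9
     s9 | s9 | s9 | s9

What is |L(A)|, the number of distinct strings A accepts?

The useful subgraph on states {s2, s3, s4, s6} is acyclic, so L(A) is finite; the longest accepting path visits 4 useful states, giving maximum string length 3.
Counting accepting paths from s2 by length: 1 of length 0, 2 of length 1, 1 of length 2, 2 of length 3. Total 6.

6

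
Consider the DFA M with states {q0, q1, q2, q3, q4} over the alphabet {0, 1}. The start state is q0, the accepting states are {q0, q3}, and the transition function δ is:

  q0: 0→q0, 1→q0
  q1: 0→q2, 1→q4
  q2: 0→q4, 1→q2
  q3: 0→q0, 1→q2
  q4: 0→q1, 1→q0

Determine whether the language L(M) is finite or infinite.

infinite

State q0 is reachable from the start and can reach an accepting state, and it lies on the cycle q0 → q0.
Traversing that cycle any number of times yields accepted strings of unbounded length, so the language is infinite.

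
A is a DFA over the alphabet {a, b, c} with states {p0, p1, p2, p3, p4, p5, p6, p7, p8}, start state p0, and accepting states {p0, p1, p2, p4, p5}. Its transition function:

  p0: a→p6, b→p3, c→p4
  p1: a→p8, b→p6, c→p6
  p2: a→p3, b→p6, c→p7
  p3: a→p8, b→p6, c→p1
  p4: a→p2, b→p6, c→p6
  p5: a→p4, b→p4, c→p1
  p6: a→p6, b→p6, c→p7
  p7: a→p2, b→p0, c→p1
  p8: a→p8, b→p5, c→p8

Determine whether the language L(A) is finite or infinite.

infinite

State p8 is reachable from the start and can reach an accepting state, and it lies on the cycle p8 → p8.
Traversing that cycle any number of times yields accepted strings of unbounded length, so the language is infinite.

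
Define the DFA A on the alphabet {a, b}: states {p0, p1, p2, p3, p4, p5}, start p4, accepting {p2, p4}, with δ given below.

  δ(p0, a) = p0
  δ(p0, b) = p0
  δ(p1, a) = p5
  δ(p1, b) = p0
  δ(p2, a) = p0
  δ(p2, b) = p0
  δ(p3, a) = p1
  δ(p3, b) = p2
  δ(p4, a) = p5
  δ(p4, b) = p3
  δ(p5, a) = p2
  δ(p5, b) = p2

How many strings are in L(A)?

The useful subgraph on states {p1, p2, p3, p4, p5} is acyclic, so L(A) is finite; the longest accepting path visits 5 useful states, giving maximum string length 4.
Counting accepting paths from p4 by length: 1 of length 0, 3 of length 2, 2 of length 4. Total 6.

6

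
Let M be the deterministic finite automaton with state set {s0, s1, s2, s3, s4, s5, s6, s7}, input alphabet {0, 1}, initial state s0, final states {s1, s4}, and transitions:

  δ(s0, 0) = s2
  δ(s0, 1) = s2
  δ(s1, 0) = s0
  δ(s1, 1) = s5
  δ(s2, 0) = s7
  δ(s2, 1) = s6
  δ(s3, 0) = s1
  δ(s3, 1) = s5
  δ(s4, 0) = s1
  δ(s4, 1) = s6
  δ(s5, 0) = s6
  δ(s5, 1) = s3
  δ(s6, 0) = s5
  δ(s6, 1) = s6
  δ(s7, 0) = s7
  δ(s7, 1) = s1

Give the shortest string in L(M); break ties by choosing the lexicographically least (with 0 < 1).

001

A breadth-first search from s0 reaches an accepting state first via the path s0 → s2 → s7 → s1 on input 001.
No string of length < 3 is accepted (BFS exhausts all shorter strings without reaching an accepting state), and 001 is the lexicographically least accepting string of length 3.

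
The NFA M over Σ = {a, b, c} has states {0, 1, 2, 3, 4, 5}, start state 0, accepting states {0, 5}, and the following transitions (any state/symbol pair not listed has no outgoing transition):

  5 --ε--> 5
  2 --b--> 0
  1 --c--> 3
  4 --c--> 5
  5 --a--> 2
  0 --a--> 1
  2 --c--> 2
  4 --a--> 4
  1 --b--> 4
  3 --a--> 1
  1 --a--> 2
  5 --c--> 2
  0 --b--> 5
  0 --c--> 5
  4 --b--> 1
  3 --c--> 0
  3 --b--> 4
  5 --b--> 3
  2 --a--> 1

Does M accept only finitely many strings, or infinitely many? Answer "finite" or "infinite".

infinite

State 0 is reachable from the start and can reach an accepting state, and it lies on the cycle 0 → 1 → 2 → 0.
Traversing that cycle any number of times yields accepted strings of unbounded length, so the language is infinite.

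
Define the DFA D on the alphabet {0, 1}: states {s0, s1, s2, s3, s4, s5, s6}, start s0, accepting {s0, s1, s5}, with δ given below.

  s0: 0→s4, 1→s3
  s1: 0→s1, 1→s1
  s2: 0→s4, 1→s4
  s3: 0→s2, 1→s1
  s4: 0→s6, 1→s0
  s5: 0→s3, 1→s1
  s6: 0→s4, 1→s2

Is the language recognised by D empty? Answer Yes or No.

No

The empty string ε is accepted: the run s0 ends in the accepting state s0.
Since at least one string is accepted, L(D) is not empty.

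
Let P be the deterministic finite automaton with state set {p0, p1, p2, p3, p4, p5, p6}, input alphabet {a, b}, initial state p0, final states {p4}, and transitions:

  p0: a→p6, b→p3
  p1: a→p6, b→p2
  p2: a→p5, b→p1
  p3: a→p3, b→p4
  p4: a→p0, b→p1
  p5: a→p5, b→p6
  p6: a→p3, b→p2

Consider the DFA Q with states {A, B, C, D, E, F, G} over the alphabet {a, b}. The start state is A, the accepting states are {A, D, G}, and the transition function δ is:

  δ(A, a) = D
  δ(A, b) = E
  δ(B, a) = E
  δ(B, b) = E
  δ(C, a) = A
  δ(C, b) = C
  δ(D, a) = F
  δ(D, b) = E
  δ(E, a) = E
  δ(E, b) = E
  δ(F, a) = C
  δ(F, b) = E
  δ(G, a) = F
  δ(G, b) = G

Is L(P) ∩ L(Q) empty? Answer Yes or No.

Exploring the product automaton P × Q from the start pair (p0, A), following both machines on each input symbol, reaches 22 state pairs: (p0, A), (p6, D), (p3, E), (p3, F), (p2, E), (p4, E), (p3, C), (p5, E), (p1, E), (p0, E), (p3, A), (p4, C), (p6, E), (p3, D), (p1, C), (p6, A), (p2, C), (p5, A), (p5, D), (p5, F), (p5, C), (p6, C).
P accepts in {p4} and Q accepts in {A, D, G}; no reachable pair has both components accepting, so no string drives both machines to acceptance simultaneously and L(P) ∩ L(Q) = ∅.
So no string is accepted by both, and the intersection is empty.

Yes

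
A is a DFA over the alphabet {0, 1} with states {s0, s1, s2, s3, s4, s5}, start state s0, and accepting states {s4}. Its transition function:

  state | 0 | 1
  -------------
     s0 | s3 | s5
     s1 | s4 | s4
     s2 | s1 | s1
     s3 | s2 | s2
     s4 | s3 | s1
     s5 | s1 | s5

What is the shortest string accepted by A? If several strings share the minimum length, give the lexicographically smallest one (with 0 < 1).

A breadth-first search from s0 reaches an accepting state first via the path s0 → s5 → s1 → s4 on input 100.
No string of length < 3 is accepted (BFS exhausts all shorter strings without reaching an accepting state), and 100 is the lexicographically least accepting string of length 3.

100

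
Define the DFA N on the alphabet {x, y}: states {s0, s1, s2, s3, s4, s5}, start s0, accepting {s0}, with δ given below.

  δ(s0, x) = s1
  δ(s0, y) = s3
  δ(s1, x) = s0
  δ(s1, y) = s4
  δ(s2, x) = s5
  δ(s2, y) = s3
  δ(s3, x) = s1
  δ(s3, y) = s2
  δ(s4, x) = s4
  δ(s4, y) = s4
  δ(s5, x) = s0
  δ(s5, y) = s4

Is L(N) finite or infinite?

infinite

State s0 is reachable from the start and can reach an accepting state, and it lies on the cycle s0 → s1 → s0.
Traversing that cycle any number of times yields accepted strings of unbounded length, so the language is infinite.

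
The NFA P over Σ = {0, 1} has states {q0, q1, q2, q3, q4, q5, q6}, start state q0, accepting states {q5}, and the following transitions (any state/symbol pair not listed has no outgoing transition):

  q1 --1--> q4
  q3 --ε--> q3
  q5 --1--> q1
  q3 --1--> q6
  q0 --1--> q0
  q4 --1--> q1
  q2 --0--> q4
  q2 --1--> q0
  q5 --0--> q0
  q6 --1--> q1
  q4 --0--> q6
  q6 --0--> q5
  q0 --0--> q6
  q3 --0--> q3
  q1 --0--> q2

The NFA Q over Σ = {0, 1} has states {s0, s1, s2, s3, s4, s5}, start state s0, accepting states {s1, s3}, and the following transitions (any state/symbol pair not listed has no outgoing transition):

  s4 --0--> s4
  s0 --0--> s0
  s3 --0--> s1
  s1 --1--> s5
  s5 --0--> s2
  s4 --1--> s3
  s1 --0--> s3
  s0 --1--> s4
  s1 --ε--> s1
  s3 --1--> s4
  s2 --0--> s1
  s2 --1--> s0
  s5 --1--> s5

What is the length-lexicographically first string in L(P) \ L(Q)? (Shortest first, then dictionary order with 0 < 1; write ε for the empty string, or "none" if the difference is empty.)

The string 00 is accepted by P but not by Q.
No shorter string lies in the difference, and 00 is the lexicographically first length-2 string in L(P) \ L(Q).

00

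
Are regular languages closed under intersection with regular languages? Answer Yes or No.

Yes

This is a special case of closure under intersection: the product of the two DFAs, accepting on F₁ × F₂, recognises the intersection.
So the regular languages are closed under intersection with a regular language.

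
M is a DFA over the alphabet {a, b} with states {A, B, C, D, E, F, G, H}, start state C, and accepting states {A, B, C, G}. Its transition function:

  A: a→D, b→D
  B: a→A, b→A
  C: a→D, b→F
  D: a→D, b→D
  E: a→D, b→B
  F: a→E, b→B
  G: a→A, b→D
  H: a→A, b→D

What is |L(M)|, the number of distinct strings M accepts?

7

The useful subgraph on states {A, B, C, E, F} is acyclic, so L(M) is finite; the longest accepting path visits 5 useful states, giving maximum string length 4.
Counting accepting paths from C by length: 1 of length 0, 1 of length 2, 3 of length 3, 2 of length 4. Total 7.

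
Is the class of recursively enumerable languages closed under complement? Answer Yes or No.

If both L and its complement were r.e., running the two recognisers in parallel would decide L, so L would be recursive; but there are r.e. languages that are not recursive (e.g. the halting problem), and their complements are therefore not r.e.

No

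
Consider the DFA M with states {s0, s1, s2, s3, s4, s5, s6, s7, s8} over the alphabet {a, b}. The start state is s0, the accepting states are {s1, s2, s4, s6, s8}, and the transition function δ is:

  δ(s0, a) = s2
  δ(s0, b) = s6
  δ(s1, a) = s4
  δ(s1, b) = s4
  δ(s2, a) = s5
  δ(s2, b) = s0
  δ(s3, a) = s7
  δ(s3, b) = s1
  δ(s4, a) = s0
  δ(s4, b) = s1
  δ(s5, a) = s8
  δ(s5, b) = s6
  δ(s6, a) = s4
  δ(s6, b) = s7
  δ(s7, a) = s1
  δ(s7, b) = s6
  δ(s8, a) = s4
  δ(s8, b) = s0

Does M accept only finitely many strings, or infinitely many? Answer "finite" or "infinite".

infinite

State s0 is reachable from the start and can reach an accepting state, and it lies on the cycle s0 → s2 → s0.
Traversing that cycle any number of times yields accepted strings of unbounded length, so the language is infinite.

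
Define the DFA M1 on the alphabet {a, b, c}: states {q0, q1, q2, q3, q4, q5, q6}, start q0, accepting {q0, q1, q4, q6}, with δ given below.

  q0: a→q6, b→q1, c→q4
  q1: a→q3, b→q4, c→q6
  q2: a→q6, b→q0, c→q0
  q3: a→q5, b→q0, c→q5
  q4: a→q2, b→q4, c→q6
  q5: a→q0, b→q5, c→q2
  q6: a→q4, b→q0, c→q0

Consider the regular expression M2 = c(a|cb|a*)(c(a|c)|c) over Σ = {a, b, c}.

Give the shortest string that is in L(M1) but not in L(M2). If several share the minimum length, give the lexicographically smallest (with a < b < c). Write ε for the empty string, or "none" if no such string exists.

ε

The empty string ε is accepted by M1 but not by M2.
Since ε is the unique shortest string, it is the required witness.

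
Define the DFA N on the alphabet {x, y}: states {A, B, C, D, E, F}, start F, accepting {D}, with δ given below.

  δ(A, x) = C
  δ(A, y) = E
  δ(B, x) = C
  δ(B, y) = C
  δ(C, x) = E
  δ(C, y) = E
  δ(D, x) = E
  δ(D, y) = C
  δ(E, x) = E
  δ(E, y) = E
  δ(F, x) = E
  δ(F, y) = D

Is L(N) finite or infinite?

The useful states (reachable from F and able to reach an accepting state) are {D, F}.
Restricted to these states the transition graph has no cycle, so every accepting path has bounded length and L is finite.

finite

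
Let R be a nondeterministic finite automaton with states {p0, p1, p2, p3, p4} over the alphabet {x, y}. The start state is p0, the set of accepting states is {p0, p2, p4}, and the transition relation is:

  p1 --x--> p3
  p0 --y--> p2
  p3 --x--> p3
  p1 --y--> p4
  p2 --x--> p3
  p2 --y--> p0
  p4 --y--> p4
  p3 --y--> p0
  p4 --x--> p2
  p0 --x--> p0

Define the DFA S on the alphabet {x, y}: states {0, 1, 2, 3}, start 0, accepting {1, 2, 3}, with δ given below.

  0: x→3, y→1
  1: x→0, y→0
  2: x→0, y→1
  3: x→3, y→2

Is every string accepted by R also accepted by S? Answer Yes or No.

The empty string ε is in L(R) but not in L(S).
So L(R) ⊄ L(S).

No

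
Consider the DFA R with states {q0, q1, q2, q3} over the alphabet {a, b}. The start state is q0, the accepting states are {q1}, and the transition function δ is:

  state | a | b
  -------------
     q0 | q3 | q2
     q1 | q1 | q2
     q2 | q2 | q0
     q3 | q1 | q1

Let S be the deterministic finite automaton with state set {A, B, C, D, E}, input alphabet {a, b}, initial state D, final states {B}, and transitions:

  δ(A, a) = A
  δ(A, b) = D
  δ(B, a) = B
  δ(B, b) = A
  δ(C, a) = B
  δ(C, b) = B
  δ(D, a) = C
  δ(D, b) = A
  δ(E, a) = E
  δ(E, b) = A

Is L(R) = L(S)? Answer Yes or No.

Exploring the product automaton R × S from the start pair (q0, D), following both machines on each input symbol, reaches 4 state pairs: (q0, D), (q3, C), (q2, A), (q1, B).
R accepts in {q1} and S accepts in {B}. In every reachable pair the two components are either both accepting — (q1, B) — or both non-accepting, so no string is accepted by exactly one of the machines: L(R) \ L(S) and L(S) \ L(R) are both empty.
Hence every string is accepted by R iff it is accepted by S, and the two languages coincide.

Yes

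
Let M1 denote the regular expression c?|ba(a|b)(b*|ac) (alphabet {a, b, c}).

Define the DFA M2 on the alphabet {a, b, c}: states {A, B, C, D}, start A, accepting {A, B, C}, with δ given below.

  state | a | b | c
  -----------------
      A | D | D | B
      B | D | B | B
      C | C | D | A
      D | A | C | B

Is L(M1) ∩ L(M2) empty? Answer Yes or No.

No

The empty string ε is accepted by both M1 and M2.
Hence L(M1) ∩ L(M2) ≠ ∅.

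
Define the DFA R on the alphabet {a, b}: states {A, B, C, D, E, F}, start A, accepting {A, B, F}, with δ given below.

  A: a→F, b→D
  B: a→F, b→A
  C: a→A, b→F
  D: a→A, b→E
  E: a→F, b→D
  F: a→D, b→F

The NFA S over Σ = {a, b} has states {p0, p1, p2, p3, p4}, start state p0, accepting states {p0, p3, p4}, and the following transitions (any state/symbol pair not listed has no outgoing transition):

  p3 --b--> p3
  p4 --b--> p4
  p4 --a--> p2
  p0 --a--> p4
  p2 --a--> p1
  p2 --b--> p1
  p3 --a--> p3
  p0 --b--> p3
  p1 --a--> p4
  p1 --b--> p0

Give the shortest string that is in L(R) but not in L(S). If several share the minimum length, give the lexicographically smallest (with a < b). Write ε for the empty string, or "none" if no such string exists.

aaa

The string aaa is accepted by R but not by S.
No shorter string lies in the difference, and aaa is the lexicographically first length-3 string in L(R) \ L(S).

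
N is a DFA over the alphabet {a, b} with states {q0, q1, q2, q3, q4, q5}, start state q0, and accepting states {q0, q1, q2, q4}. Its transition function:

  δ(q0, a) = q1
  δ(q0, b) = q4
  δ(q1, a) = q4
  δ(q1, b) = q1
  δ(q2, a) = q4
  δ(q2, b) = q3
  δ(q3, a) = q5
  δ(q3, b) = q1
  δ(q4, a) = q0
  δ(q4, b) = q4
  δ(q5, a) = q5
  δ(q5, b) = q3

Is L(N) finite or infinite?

infinite

State q1 is reachable from the start and can reach an accepting state, and it lies on the cycle q1 → q1.
Traversing that cycle any number of times yields accepted strings of unbounded length, so the language is infinite.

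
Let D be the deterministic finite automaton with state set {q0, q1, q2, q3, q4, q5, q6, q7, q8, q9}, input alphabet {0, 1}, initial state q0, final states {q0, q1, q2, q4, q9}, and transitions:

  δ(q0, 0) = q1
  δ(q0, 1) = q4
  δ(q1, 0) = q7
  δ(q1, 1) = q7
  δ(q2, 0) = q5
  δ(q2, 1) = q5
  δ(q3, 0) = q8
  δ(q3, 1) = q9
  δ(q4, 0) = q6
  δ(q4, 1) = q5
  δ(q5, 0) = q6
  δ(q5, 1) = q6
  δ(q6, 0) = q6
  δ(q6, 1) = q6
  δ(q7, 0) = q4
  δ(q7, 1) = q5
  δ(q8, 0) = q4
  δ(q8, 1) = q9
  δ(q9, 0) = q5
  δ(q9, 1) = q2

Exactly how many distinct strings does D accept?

The useful subgraph on states {q0, q1, q4, q7} is acyclic, so L(D) is finite; the longest accepting path visits 4 useful states, giving maximum string length 3.
Counting accepting paths from q0 by length: 1 of length 0, 2 of length 1, 2 of length 3. Total 5.

5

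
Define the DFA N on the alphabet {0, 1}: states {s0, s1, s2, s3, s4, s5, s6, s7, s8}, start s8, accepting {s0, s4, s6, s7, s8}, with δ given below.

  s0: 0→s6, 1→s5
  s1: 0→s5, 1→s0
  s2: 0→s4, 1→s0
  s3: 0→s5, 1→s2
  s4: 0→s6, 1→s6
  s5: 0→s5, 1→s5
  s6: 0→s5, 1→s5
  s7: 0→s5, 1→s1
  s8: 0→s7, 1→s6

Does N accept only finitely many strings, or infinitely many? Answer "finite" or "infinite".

finite

The useful states (reachable from s8 and able to reach an accepting state) are {s0, s1, s6, s7, s8}.
Restricted to these states the transition graph has no cycle, so every accepting path has bounded length and L is finite.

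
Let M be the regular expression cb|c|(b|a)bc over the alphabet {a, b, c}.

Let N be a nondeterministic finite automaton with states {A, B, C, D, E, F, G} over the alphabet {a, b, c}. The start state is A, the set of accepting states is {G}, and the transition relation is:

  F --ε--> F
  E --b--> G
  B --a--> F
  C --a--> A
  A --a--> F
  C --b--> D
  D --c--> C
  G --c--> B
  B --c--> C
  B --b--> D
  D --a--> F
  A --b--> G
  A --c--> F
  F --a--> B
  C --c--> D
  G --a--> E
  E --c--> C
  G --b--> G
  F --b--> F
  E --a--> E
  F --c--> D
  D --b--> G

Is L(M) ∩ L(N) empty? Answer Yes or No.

Converting the expression M to a DFA (subset construction, then merging equivalent states) gives the minimal DFA with states {m0, m1, m2, m3, m4, m5}, start state m0, accepting states {m2, m5} and transitions m0: a→m1, b→m1, c→m2; m1: a→m3, b→m4, c→m3; m2: a→m3, b→m5, c→m3; m3: a→m3, b→m3, c→m3; m4: a→m3, b→m3, c→m5; m5: a→m3, b→m3, c→m3.
Exploring the product automaton M × N from the start pair (m0, A), following both machines on each input symbol, reaches 16 state pairs: (m0, A), (m1, F), (m1, G), (m2, F), (m3, B), (m4, F), (m3, D), (m3, E), (m4, G), (m5, F), (m3, F), (m3, C), (m5, D), (m3, G), (m5, B), (m3, A).
M accepts in {m2, m5} and N accepts in {G}; no reachable pair has both components accepting, so no string drives both machines to acceptance simultaneously and L(M) ∩ L(N) = ∅.
So no string is accepted by both, and the intersection is empty.

Yes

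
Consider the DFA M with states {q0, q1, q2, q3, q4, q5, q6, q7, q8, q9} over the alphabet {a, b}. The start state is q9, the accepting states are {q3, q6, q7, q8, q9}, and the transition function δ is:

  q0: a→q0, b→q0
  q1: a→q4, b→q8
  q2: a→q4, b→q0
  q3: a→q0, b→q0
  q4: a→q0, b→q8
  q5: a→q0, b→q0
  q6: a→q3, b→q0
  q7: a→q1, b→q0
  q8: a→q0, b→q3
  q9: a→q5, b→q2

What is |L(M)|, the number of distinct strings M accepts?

3

The useful subgraph on states {q2, q3, q4, q8, q9} is acyclic, so L(M) is finite; the longest accepting path visits 5 useful states, giving maximum string length 4.
Counting accepting paths from q9 by length: 1 of length 0, 1 of length 3, 1 of length 4. Total 3.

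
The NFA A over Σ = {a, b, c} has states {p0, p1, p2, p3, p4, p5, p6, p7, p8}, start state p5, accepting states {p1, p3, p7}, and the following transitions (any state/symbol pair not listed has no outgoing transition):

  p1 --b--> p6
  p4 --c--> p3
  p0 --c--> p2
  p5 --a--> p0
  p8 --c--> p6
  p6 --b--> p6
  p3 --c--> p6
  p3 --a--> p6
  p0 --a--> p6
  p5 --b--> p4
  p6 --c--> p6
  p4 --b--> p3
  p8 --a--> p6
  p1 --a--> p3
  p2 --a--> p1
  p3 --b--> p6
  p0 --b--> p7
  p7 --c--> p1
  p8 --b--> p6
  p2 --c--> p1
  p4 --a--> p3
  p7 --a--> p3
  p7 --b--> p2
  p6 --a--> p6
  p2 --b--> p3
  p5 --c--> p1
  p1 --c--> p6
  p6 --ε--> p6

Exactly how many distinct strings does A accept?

19

The useful subgraph on states {p0, p1, p2, p3, p4, p5, p7} is acyclic, so L(A) is finite; the longest accepting path visits 6 useful states, giving maximum string length 5.
Counting accepting paths from p5 by length: 1 of length 1, 5 of length 2, 5 of length 3, 6 of length 4, 2 of length 5. Total 19.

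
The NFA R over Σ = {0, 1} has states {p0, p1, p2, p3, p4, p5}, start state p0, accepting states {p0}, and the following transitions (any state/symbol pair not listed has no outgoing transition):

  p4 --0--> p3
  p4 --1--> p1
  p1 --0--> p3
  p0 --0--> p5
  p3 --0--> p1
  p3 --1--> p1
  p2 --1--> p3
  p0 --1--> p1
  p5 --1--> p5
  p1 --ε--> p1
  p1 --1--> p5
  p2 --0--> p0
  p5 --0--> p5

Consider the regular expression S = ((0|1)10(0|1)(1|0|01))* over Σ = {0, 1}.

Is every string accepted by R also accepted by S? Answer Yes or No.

Converting the expression S to a DFA (subset construction, then merging equivalent states) gives the minimal DFA with states {s0, s1, s2, s3, s4, s5, s6, s7, s8}, start state s0, accepting states {s0, s6, s7} and transitions s0: 0→s1, 1→s1; s1: 0→s2, 1→s3; s2: 0→s2, 1→s2; s3: 0→s4, 1→s2; s4: 0→s5, 1→s5; s5: 0→s6, 1→s0; s6: 0→s1, 1→s7; s7: 0→s1, 1→s8; s8: 0→s4, 1→s3.
Exploring the product automaton R × S from the start pair (p0, s0), following both machines on each input symbol, reaches 13 state pairs: (p0, s0), (p5, s1), (p1, s1), (p5, s2), (p5, s3), (p3, s2), (p5, s4), (p1, s2), (p5, s5), (p5, s6), (p5, s0), (p5, s7), (p5, s8).
R accepts in {p0} and S accepts in {s0, s6, s7}. The reachable pairs whose R-component is accepting are (p0, s0); in each of them the S-component is accepting too, so the product for L(R) \ L(S) (R-component accepting, S-component rejecting) has no reachable accepting pair and the difference is empty.
Hence every string in L(R) is also in L(S).

Yes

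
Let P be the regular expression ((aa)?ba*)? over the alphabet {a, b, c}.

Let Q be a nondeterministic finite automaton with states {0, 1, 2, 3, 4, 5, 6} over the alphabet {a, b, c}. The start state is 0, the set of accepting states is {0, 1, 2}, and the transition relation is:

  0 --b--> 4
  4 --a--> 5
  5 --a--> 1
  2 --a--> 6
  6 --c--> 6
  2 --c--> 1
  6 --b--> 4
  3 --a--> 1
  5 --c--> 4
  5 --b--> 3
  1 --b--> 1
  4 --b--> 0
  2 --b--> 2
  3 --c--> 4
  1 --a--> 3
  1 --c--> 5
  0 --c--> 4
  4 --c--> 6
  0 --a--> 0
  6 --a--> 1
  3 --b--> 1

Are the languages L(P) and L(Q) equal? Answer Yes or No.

No

The string b is accepted by P but rejected by Q.
So L(P) ≠ L(Q).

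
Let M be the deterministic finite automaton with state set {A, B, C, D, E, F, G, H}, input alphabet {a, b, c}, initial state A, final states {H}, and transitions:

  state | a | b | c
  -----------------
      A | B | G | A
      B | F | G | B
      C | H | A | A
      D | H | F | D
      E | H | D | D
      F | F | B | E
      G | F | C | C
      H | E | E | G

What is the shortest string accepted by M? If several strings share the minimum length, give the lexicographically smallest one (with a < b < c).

bba

A breadth-first search from A reaches an accepting state first via the path A → G → C → H on input bba.
No string of length < 3 is accepted (BFS exhausts all shorter strings without reaching an accepting state), and bba is the lexicographically least accepting string of length 3.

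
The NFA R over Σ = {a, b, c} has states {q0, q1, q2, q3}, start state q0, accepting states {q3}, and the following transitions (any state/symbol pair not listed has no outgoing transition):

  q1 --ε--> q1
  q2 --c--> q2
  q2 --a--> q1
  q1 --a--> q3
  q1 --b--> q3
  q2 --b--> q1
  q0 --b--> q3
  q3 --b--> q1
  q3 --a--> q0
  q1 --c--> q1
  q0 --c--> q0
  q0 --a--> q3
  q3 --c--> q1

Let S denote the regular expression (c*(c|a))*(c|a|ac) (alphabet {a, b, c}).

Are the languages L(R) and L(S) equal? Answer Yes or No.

No

The string b is accepted by R but rejected by S.
So L(R) ≠ L(S).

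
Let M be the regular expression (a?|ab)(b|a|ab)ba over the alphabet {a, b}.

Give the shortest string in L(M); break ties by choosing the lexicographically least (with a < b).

aba

By inspection of the expression, no string of length less than 3 matches, and aba is the lexicographically first match of length 3.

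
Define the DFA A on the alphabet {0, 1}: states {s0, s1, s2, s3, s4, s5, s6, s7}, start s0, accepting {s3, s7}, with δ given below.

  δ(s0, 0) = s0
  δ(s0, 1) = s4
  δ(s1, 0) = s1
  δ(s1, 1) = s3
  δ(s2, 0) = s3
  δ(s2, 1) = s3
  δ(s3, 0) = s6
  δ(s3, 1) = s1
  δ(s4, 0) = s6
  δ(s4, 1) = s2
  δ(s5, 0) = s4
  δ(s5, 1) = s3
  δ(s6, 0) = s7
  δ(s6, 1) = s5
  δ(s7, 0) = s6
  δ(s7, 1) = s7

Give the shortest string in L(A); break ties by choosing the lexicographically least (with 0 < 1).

100

A breadth-first search from s0 reaches an accepting state first via the path s0 → s4 → s6 → s7 on input 100.
No string of length < 3 is accepted (BFS exhausts all shorter strings without reaching an accepting state), and 100 is the lexicographically least accepting string of length 3.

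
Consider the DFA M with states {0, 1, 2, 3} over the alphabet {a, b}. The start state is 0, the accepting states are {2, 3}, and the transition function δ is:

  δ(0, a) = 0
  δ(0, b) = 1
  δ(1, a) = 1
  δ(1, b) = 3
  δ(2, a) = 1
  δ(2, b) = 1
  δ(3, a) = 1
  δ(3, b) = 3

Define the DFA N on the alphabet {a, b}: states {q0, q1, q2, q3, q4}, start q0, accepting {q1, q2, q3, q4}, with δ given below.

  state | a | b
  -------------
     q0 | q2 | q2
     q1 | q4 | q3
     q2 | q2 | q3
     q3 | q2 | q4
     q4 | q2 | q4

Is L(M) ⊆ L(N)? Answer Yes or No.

Yes

Exploring the product automaton M × N from the start pair (0, q0), following both machines on each input symbol, reaches 6 state pairs: (0, q0), (0, q2), (1, q2), (1, q3), (3, q3), (3, q4).
M accepts in {2, 3} and N accepts in {q1, q2, q3, q4}. The reachable pairs whose M-component is accepting are (3, q3), (3, q4); in each of them the N-component is accepting too, so the product for L(M) \ L(N) (M-component accepting, N-component rejecting) has no reachable accepting pair and the difference is empty.
Hence every string in L(M) is also in L(N).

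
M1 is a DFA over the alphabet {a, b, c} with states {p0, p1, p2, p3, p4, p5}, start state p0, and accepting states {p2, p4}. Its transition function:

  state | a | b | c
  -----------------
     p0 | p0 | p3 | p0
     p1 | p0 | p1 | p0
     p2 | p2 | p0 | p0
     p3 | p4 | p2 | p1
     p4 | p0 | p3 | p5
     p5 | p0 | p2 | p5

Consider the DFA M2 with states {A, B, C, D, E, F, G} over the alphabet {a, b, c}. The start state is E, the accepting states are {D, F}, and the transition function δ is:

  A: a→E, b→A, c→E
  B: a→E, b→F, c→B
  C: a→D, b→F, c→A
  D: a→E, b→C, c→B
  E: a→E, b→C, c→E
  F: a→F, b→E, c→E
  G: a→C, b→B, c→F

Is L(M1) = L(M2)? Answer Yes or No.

Exploring the product automaton M1 × M2 from the start pair (p0, E), following both machines on each input symbol, reaches 6 state pairs: (p0, E), (p3, C), (p4, D), (p2, F), (p1, A), (p5, B).
M1 accepts in {p2, p4} and M2 accepts in {D, F}. In every reachable pair the two components are either both accepting — (p4, D), (p2, F) — or both non-accepting, so no string is accepted by exactly one of the machines: L(M1) \ L(M2) and L(M2) \ L(M1) are both empty.
Hence every string is accepted by M1 iff it is accepted by M2, and the two languages coincide.

Yes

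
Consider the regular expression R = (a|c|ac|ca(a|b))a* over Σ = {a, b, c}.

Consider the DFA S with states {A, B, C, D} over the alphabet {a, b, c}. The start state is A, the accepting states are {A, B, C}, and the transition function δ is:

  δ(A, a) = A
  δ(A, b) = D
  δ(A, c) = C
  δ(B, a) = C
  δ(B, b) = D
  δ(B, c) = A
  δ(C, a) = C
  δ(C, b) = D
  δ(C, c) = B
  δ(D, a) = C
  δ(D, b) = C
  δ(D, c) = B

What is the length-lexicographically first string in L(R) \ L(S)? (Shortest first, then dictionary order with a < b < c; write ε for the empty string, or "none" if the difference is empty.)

The string cab is accepted by R but not by S.
No shorter string lies in the difference, and cab is the lexicographically first length-3 string in L(R) \ L(S).

cab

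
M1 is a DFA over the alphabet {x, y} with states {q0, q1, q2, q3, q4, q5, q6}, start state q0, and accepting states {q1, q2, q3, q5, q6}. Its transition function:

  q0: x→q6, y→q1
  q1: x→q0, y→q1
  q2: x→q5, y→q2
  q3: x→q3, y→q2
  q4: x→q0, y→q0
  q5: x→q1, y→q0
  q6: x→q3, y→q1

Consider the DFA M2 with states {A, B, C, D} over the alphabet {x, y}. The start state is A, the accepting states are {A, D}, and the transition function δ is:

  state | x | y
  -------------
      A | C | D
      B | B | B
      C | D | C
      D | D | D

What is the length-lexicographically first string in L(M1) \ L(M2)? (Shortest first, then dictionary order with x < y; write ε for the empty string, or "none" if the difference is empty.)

The string x is accepted by M1 but not by M2.
No shorter string lies in the difference, and x is the lexicographically first length-1 string in L(M1) \ L(M2).

x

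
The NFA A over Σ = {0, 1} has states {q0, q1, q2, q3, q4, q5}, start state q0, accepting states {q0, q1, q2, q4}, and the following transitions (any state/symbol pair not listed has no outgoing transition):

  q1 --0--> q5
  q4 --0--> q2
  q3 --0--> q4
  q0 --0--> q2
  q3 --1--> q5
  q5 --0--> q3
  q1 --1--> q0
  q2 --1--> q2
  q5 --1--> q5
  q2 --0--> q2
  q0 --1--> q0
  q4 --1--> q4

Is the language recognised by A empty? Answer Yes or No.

The empty string ε is accepted: the run q0 ends in the accepting state q0.
Since at least one string is accepted, L(A) is not empty.

No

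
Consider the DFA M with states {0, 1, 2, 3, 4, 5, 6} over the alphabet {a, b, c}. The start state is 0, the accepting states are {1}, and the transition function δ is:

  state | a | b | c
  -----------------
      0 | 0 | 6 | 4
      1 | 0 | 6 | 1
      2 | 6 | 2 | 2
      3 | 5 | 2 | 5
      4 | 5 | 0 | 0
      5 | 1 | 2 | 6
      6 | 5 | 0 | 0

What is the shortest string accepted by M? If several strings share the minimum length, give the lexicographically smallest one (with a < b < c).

A breadth-first search from 0 reaches an accepting state first via the path 0 → 6 → 5 → 1 on input baa.
No string of length < 3 is accepted (BFS exhausts all shorter strings without reaching an accepting state), and baa is the lexicographically least accepting string of length 3.

baa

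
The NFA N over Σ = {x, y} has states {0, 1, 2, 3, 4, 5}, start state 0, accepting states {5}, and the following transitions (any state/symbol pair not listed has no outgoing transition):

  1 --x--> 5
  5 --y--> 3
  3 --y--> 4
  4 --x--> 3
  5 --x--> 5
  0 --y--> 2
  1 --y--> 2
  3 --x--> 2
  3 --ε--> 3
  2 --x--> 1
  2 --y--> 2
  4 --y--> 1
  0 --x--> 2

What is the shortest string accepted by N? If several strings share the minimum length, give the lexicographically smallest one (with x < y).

xxx

A breadth-first search from 0 reaches an accepting state first via the path 0 → 2 → 1 → 5 on input xxx.
No string of length < 3 is accepted (BFS exhausts all shorter strings without reaching an accepting state), and xxx is the lexicographically least accepting string of length 3.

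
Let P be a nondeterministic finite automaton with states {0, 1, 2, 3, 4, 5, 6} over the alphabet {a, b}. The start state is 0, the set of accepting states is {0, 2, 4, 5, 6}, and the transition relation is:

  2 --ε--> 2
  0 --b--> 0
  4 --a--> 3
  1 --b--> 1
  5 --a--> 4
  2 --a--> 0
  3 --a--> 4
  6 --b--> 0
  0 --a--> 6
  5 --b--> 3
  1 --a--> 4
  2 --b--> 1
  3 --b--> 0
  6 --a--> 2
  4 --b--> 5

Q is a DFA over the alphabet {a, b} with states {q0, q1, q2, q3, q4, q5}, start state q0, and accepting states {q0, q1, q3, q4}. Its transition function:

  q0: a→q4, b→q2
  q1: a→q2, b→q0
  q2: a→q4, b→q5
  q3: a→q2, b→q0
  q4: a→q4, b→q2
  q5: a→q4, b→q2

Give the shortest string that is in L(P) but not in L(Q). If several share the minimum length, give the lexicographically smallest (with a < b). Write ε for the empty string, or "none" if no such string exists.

The string b is accepted by P but not by Q.
No shorter string lies in the difference, and b is the lexicographically first length-1 string in L(P) \ L(Q).

b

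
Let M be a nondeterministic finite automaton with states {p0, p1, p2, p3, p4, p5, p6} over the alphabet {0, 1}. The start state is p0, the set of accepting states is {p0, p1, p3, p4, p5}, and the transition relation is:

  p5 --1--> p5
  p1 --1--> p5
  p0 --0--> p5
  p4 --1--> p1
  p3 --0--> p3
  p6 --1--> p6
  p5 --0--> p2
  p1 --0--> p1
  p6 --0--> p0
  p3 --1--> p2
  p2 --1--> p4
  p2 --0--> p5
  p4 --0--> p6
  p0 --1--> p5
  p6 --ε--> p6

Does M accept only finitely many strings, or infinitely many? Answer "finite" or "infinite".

infinite

State p1 is reachable from the start and can reach an accepting state, and it lies on the cycle p1 → p1.
Traversing that cycle any number of times yields accepted strings of unbounded length, so the language is infinite.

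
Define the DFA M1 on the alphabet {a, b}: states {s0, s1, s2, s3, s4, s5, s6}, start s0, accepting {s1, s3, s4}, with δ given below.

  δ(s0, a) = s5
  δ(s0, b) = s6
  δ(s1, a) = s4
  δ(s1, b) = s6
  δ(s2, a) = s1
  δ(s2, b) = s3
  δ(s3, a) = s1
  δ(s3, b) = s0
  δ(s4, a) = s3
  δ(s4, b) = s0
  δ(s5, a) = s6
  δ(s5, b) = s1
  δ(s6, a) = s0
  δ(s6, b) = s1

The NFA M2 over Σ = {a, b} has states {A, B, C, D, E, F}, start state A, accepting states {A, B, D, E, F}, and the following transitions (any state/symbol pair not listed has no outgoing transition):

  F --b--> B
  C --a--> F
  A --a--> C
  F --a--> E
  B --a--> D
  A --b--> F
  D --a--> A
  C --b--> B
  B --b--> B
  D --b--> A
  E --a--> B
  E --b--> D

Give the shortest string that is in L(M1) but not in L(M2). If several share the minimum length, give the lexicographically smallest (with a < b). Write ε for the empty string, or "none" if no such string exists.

The string abaaa is accepted by M1 but not by M2.
No shorter string lies in the difference, and abaaa is the lexicographically first length-5 string in L(M1) \ L(M2).

abaaa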